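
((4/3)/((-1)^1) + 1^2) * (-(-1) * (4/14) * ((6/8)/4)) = -1/56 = -0.02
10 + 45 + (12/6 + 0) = 57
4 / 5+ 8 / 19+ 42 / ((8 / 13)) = 26399 / 380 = 69.47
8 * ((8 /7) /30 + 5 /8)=557 /105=5.30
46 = 46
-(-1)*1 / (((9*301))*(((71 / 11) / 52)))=572 / 192339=0.00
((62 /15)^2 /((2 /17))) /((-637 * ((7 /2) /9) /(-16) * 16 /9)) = 588132 /111475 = 5.28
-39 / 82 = -0.48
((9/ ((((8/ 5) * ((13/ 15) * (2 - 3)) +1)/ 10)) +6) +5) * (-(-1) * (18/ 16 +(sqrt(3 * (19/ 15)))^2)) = -1092.16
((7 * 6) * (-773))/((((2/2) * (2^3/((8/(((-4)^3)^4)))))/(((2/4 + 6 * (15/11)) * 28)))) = -21703521/46137344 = -0.47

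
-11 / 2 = -5.50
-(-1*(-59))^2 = -3481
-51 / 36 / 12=-17 / 144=-0.12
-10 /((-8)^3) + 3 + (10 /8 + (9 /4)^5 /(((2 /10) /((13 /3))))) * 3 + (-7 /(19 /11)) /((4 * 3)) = 3754.66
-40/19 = -2.11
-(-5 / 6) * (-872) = -2180 / 3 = -726.67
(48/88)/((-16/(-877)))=2631/88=29.90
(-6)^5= -7776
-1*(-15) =15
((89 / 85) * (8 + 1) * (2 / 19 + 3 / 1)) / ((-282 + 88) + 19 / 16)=-756144 / 4982275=-0.15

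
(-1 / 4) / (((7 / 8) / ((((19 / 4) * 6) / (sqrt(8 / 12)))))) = -57 * sqrt(6) / 14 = -9.97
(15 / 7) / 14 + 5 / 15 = 143 / 294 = 0.49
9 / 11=0.82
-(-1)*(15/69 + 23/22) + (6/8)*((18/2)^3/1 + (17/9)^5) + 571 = 5662265006/4979799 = 1137.05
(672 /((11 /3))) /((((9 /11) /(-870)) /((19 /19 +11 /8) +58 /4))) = -3288600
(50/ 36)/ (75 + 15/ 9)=5/ 276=0.02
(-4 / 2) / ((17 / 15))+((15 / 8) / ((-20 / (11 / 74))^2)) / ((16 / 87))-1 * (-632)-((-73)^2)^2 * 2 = -54141331788058323 / 953262080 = -56795851.76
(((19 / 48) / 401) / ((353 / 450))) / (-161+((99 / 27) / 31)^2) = -12324825 / 1576750940032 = -0.00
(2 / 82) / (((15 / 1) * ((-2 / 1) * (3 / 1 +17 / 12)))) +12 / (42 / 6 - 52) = -8698 / 32595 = -0.27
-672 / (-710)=336 / 355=0.95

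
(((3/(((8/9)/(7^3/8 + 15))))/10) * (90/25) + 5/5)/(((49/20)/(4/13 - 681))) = -1009750541/50960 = -19814.57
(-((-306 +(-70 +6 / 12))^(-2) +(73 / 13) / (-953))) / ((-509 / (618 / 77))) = -25413715506 / 273857496990077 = -0.00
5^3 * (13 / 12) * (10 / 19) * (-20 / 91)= -6250 / 399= -15.66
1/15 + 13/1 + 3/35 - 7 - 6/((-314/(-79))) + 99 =1708552/16485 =103.64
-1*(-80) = 80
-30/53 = -0.57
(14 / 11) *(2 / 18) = 14 / 99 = 0.14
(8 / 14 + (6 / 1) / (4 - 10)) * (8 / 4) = -6 / 7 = -0.86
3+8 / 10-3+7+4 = 59 / 5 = 11.80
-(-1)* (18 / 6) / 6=1 / 2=0.50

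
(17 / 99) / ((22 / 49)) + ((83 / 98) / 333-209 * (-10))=4127166266 / 1974357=2090.39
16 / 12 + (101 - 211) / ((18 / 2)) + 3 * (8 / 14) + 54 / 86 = -23153 / 2709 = -8.55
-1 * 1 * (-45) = 45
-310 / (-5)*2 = 124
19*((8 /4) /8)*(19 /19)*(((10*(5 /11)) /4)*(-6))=-1425 /44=-32.39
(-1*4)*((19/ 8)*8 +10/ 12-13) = -82/ 3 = -27.33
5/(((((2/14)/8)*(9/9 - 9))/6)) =-210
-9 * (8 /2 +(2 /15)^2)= -904 /25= -36.16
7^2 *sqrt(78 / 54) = 49 *sqrt(13) / 3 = 58.89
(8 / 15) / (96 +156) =0.00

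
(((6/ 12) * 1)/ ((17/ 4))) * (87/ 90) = 29/ 255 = 0.11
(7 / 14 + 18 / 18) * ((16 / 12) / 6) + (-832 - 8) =-2519 / 3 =-839.67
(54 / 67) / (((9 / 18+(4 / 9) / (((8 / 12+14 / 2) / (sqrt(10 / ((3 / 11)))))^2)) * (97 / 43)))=7370028 / 16033033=0.46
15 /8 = 1.88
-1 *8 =-8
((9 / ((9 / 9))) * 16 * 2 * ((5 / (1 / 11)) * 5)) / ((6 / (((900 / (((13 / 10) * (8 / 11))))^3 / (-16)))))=-1563470068359375 / 2197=-711638629203.17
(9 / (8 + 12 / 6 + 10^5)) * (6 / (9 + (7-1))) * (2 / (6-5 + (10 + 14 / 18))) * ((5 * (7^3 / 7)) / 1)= 3969 / 2650265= 0.00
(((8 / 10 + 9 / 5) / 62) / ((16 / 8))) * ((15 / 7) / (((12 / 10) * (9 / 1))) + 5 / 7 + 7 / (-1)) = -9971 / 78120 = -0.13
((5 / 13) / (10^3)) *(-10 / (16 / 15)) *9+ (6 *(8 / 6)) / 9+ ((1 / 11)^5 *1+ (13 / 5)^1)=20841486299 / 6029749440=3.46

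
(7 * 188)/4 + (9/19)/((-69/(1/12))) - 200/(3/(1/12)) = 5088419/15732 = 323.44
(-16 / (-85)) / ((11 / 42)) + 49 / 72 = 1.40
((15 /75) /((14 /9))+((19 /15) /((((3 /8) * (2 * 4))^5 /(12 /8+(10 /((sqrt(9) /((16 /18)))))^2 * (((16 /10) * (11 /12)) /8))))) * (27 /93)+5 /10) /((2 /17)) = 4138436497 /768817980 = 5.38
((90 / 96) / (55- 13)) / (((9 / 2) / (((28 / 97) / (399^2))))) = 5 / 555929892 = 0.00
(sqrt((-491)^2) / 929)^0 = 1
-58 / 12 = -29 / 6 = -4.83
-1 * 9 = -9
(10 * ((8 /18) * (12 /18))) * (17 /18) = 680 /243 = 2.80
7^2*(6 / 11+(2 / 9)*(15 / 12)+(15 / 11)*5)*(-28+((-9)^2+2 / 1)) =370685 / 18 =20593.61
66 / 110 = 3 / 5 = 0.60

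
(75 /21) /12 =25 /84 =0.30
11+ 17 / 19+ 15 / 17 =4127 / 323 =12.78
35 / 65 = 7 / 13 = 0.54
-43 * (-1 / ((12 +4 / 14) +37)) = 301 / 345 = 0.87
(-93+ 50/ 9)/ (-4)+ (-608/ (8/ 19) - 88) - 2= -54437/ 36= -1512.14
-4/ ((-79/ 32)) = 128/ 79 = 1.62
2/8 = 1/4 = 0.25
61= 61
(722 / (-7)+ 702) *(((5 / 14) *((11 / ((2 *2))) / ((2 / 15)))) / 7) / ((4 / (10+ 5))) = 1621125 / 686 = 2363.16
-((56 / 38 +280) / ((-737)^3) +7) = -53241963201 / 7605995507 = -7.00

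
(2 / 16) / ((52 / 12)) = 3 / 104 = 0.03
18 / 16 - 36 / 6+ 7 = 2.12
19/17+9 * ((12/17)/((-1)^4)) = 127/17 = 7.47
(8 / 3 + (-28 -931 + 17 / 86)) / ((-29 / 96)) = 3946928 / 1247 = 3165.14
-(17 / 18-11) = 181 / 18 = 10.06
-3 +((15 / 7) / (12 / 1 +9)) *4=-127 / 49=-2.59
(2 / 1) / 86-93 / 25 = -3974 / 1075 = -3.70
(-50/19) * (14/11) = -700/209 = -3.35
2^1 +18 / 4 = 13 / 2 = 6.50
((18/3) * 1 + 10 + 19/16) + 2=307/16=19.19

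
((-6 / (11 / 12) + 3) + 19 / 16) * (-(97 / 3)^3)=378759295 / 4752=79705.24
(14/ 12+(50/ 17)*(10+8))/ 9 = 6.01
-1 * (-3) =3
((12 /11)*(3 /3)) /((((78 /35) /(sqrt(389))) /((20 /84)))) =50*sqrt(389) /429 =2.30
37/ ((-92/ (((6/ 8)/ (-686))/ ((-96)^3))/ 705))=-8695/ 24816648192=-0.00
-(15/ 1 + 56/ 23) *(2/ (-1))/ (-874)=-401/ 10051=-0.04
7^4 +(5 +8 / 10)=12034 / 5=2406.80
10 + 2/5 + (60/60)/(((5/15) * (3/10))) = 102/5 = 20.40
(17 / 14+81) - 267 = -2587 / 14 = -184.79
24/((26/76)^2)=34656/169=205.07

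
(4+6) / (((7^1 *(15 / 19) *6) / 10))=190 / 63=3.02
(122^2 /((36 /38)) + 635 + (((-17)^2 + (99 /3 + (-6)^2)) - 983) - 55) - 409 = 137312 /9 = 15256.89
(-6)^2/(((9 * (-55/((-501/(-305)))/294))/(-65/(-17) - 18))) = 141991416/285175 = 497.91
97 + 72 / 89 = 8705 / 89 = 97.81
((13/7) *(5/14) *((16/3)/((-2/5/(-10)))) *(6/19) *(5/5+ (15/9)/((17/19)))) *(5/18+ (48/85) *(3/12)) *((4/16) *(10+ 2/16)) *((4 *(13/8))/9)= 197700425/3228708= 61.23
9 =9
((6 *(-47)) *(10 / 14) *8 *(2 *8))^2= 32573030400 / 49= 664755722.45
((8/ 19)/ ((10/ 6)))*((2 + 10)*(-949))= -273312/ 95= -2876.97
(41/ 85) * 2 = 82/ 85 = 0.96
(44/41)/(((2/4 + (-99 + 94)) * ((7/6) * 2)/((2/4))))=-44/861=-0.05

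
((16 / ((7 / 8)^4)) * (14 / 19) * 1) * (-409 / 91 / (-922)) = 26804224 / 273394667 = 0.10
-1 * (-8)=8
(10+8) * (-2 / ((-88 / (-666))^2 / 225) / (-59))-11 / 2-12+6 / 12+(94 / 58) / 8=12996092367 / 1656248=7846.71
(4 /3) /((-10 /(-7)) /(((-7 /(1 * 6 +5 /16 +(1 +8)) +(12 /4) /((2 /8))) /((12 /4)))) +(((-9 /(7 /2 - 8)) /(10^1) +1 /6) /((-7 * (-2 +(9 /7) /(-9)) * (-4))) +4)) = 242400 /793589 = 0.31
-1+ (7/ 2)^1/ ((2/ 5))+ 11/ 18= 301/ 36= 8.36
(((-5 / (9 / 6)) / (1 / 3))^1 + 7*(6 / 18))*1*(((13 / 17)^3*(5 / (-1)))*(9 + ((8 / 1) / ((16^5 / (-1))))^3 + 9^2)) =51203563373398169756945 / 33189277453906870272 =1542.77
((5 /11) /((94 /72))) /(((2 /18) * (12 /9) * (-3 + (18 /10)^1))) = -2025 /1034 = -1.96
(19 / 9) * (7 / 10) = 133 / 90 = 1.48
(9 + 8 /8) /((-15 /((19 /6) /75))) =-19 /675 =-0.03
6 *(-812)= -4872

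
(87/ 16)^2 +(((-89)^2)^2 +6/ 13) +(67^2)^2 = 275869208669/ 3328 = 82893392.03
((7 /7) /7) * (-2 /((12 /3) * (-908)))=1 /12712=0.00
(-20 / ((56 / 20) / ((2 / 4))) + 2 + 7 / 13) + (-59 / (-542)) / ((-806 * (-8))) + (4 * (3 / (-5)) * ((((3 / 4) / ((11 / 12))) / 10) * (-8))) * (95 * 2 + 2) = 2022168934503 / 6727520800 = 300.58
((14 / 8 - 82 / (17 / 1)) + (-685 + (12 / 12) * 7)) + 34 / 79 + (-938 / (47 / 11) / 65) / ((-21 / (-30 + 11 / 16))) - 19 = -704.36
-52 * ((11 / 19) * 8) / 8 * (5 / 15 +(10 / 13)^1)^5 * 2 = -12936742984 / 131866137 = -98.11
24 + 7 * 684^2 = 3275016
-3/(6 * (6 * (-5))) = 0.02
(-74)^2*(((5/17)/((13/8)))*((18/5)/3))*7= 1839936/221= 8325.50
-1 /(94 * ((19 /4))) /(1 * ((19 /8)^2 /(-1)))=128 /322373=0.00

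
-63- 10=-73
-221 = -221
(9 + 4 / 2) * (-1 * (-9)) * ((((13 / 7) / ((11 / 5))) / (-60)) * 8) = -78 / 7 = -11.14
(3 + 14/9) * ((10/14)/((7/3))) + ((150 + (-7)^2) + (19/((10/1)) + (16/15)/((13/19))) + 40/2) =1425947/6370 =223.85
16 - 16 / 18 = 15.11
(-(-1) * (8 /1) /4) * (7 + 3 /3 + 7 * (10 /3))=188 /3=62.67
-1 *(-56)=56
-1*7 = -7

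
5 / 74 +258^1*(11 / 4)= 26254 / 37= 709.57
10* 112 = 1120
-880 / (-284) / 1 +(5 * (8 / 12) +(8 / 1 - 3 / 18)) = 6077 / 426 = 14.27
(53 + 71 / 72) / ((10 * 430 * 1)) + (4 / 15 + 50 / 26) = 8863811 / 4024800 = 2.20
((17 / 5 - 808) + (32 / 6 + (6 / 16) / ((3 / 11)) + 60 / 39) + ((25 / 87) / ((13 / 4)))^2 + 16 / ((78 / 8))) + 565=-11753154449 / 51166440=-229.70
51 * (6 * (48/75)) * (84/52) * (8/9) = 91392/325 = 281.21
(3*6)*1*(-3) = -54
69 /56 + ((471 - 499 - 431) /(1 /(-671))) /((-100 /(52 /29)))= -224165967 /40600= -5521.33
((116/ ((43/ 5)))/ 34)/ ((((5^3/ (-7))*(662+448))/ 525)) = -1421/ 135235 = -0.01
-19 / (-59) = 19 / 59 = 0.32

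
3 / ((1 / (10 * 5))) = 150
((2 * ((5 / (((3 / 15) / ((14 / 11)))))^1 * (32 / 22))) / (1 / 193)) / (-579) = -11200 / 363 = -30.85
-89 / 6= -14.83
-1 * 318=-318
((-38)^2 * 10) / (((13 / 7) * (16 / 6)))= 37905 / 13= 2915.77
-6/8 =-3/4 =-0.75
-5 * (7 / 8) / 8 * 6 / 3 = -35 / 32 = -1.09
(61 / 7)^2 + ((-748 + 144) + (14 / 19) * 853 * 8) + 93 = 4276222 / 931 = 4593.15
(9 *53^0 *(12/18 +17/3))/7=57/7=8.14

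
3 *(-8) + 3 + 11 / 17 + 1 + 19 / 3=-664 / 51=-13.02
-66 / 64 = -33 / 32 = -1.03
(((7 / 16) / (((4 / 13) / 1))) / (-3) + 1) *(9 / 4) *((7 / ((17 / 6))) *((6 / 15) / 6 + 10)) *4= 320271 / 2720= 117.75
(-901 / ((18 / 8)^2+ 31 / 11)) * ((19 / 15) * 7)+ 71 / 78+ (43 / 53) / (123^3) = -947957036635619 / 935960274990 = -1012.82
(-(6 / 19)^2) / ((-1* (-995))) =-36 / 359195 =-0.00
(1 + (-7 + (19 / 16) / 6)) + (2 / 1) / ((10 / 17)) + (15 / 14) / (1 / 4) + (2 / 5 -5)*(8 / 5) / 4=733 / 16800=0.04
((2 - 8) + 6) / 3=0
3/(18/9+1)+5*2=11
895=895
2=2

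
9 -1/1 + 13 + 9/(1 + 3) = 93/4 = 23.25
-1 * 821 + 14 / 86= -820.84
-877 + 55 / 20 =-874.25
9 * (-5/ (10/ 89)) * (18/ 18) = -801/ 2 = -400.50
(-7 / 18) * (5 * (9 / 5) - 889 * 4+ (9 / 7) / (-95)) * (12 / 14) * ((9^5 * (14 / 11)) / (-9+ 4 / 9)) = -835695932616 / 80465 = -10385831.51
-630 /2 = -315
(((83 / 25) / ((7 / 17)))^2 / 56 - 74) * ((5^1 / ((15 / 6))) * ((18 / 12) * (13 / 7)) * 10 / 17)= -4871844081 / 20408500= -238.72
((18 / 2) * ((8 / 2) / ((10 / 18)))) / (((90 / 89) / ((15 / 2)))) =2403 / 5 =480.60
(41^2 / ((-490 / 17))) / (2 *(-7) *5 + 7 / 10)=28577 / 33957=0.84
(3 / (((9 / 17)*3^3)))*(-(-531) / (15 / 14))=14042 / 135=104.01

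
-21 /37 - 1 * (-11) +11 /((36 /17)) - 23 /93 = 635053 /41292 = 15.38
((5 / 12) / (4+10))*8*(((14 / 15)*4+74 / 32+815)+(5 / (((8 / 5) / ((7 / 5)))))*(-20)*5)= 92051 / 1008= 91.32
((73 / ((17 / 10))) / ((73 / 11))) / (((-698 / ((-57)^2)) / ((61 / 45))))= -242231 / 5933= -40.83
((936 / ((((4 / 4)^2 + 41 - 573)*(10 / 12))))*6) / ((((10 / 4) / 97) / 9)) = -6537024 / 1475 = -4431.88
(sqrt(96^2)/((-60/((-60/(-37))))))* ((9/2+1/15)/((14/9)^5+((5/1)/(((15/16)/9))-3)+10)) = -129435408/700321015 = -0.18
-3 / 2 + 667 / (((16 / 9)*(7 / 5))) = 29847 / 112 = 266.49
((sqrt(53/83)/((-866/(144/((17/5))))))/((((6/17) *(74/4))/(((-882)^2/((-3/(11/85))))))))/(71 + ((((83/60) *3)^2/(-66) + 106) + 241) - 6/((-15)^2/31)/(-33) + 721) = 5421819110400 *sqrt(4399)/2038804504748827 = 0.18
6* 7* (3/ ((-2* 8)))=-63/ 8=-7.88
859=859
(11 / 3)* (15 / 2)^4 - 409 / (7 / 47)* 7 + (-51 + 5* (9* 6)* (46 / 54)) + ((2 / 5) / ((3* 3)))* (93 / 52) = -23220157 / 3120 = -7442.36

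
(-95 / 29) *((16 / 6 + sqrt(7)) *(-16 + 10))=570 *sqrt(7) / 29 + 1520 / 29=104.42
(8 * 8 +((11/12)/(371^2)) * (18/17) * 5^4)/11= 299527441/51477734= 5.82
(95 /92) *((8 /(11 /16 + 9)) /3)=608 /2139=0.28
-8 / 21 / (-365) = 8 / 7665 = 0.00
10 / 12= 5 / 6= 0.83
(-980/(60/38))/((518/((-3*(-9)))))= -1197/37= -32.35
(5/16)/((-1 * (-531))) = 5/8496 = 0.00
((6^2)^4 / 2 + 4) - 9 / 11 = 9237923 / 11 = 839811.18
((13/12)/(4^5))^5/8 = 371293/2241279404955710521344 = 0.00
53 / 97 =0.55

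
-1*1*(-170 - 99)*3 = 807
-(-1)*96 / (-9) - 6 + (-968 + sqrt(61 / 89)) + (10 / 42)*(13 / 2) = -982.29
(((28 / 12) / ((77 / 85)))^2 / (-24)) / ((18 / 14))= -50575 / 235224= -0.22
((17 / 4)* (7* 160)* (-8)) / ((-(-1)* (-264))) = 4760 / 33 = 144.24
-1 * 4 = -4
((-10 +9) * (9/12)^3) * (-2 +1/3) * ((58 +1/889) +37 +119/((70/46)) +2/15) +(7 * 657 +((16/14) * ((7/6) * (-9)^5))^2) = 352683086873253/56896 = 6198732544.88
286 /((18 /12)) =190.67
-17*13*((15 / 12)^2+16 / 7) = -95251 / 112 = -850.46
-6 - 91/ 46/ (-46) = -12605/ 2116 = -5.96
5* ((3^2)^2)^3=2657205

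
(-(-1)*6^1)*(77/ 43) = 462/ 43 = 10.74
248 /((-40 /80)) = -496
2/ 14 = 1/ 7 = 0.14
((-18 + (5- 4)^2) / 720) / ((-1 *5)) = 17 / 3600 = 0.00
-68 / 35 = -1.94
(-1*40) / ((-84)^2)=-5 / 882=-0.01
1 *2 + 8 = 10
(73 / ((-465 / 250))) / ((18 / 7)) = -12775 / 837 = -15.26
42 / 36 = 7 / 6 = 1.17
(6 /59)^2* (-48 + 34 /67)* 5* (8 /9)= -509120 /233227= -2.18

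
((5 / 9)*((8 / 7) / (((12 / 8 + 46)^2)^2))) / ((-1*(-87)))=128 / 89286175125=0.00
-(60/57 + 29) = -571/19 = -30.05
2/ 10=1/ 5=0.20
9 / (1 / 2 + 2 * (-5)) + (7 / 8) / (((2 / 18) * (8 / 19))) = 21591 / 1216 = 17.76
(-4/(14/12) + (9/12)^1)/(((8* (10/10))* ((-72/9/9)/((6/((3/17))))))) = 11475/896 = 12.81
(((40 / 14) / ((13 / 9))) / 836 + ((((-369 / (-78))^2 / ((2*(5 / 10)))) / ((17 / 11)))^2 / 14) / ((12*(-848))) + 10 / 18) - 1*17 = -16.44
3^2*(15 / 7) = 135 / 7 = 19.29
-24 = -24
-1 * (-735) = 735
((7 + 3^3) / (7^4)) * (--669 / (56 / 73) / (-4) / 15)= -0.21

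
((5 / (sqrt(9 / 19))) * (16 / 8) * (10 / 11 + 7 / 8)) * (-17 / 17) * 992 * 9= -584040 * sqrt(19) / 11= -231433.76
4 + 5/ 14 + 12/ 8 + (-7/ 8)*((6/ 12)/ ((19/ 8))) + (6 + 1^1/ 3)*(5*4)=105607/ 798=132.34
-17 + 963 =946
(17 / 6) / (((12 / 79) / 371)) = 498253 / 72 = 6920.18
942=942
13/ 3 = 4.33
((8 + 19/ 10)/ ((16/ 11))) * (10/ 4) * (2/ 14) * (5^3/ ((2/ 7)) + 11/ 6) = 239217/ 224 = 1067.93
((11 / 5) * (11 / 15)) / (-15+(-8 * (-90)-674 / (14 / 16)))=-847 / 34275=-0.02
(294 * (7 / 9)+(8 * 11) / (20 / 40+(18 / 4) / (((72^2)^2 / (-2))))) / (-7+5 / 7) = -6343720607 / 98537406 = -64.38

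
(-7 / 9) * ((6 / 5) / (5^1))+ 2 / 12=-0.02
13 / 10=1.30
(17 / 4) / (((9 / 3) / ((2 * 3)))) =17 / 2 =8.50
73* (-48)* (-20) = 70080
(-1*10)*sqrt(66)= -10*sqrt(66)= -81.24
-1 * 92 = -92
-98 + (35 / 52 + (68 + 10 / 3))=-4055 / 156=-25.99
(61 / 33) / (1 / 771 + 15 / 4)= 62708 / 127259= 0.49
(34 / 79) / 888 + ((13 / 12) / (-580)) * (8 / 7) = -0.00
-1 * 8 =-8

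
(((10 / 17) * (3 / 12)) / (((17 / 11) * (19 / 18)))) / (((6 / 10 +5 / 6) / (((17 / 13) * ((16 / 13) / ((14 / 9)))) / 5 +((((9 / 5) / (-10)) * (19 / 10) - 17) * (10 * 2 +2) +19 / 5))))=-33160249881 / 1396608395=-23.74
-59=-59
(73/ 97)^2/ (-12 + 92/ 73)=-389017/ 7376656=-0.05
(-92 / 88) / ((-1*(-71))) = -23 / 1562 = -0.01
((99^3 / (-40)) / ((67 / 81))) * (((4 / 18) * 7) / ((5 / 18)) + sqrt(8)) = -550159533 / 3350-78594219 * sqrt(2) / 1340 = -247173.75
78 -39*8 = -234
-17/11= -1.55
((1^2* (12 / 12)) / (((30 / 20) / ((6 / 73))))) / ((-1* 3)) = -4 / 219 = -0.02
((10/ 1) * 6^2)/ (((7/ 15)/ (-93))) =-502200/ 7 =-71742.86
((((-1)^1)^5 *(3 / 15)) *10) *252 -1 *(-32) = -472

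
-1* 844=-844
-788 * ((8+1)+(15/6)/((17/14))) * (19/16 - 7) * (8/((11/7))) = 257865.63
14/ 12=7/ 6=1.17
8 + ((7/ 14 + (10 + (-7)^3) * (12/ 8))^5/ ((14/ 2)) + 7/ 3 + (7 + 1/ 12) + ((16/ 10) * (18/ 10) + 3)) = -9281624250700777/ 2100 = -4419821071762.27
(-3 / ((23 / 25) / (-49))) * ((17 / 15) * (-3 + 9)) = 24990 / 23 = 1086.52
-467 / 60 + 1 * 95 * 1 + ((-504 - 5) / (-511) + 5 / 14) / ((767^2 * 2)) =393280467238 / 4509235185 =87.22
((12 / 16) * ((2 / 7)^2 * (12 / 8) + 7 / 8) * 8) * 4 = 1173 / 49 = 23.94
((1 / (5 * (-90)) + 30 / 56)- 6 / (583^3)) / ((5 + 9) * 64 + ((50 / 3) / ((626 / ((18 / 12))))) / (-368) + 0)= 38356265193028744 / 64419348951640873575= 0.00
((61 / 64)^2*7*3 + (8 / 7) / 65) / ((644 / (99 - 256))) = -5587146911 / 1200209920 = -4.66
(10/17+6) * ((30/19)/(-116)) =-840/9367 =-0.09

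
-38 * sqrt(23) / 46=-3.96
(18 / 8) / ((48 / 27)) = 81 / 64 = 1.27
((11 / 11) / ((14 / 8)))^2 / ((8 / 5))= 10 / 49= 0.20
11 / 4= 2.75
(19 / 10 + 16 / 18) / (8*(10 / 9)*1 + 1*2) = 251 / 980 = 0.26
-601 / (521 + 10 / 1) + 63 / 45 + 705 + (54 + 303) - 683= 1006957 / 2655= 379.27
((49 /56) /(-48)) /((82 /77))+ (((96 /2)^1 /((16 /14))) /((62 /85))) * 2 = 112395451 /976128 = 115.14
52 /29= 1.79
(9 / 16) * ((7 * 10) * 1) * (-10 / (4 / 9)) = -14175 / 16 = -885.94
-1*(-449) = 449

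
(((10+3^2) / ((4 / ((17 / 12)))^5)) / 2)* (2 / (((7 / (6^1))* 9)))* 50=674432075 / 1337720832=0.50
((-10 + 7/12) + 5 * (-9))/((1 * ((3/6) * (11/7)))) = -4571/66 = -69.26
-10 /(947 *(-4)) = 5 /1894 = 0.00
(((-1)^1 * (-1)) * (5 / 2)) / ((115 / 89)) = 89 / 46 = 1.93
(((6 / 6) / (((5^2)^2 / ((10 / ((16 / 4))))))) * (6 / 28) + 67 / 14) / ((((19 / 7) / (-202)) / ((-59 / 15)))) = 1401.14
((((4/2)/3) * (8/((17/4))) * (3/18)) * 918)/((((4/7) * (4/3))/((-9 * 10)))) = -22680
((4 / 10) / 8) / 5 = 1 / 100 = 0.01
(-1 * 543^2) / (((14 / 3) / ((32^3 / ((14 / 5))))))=-36231045120 / 49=-739409084.08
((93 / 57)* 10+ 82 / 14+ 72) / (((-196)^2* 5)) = 2505 / 5109328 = 0.00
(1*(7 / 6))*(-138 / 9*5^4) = -100625 / 9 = -11180.56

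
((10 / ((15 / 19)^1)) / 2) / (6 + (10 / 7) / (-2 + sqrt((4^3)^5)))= 726313 / 688091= 1.06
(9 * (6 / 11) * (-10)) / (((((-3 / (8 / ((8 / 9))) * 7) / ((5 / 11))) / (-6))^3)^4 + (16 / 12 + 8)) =-152511949699740000000000000 / 29473937852457599420127131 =-5.17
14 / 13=1.08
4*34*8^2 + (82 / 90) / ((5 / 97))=1962377 / 225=8721.68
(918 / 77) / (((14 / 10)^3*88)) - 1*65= -75478085 / 1162084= -64.95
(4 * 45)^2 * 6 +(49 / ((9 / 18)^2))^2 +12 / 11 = 2560988 / 11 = 232817.09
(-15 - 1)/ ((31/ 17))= -272/ 31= -8.77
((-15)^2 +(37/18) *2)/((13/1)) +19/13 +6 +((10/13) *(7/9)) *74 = 2705/39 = 69.36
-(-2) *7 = 14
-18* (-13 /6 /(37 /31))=1209 /37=32.68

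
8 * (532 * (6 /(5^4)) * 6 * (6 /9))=102144 /625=163.43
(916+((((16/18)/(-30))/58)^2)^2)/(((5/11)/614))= 1453394778297663573064/1174619131003125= 1237332.80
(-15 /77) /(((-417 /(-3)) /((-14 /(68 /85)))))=75 /3058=0.02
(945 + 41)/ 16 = 493/ 8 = 61.62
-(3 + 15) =-18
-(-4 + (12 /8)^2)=7 /4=1.75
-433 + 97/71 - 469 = -63945/71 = -900.63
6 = 6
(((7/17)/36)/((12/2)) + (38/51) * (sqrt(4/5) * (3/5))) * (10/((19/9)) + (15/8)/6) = 10745/1116288 + 307 * sqrt(5)/340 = 2.03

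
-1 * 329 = -329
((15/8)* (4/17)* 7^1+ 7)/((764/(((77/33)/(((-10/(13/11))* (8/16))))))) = -31213/4286040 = -0.01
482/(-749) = -482/749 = -0.64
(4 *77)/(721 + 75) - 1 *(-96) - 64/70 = 664967/6965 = 95.47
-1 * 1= -1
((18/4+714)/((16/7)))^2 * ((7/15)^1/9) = 5123.58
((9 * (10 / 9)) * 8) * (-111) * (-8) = 71040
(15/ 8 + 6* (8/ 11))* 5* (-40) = -13725/ 11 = -1247.73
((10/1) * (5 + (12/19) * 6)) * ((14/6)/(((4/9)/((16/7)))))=20040/19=1054.74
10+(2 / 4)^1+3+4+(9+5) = 63 / 2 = 31.50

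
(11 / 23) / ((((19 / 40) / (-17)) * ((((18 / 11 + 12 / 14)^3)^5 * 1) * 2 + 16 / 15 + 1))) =-0.00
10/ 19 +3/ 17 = 227/ 323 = 0.70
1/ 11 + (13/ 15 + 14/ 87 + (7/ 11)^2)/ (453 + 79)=436837/ 4666970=0.09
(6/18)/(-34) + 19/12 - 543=-36817/68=-541.43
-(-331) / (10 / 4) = 662 / 5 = 132.40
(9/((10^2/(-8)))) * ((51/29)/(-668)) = 459/242150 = 0.00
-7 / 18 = -0.39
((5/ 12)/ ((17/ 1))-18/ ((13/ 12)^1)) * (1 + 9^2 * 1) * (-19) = 34275221/ 1326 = 25848.58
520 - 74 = 446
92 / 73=1.26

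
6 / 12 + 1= 3 / 2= 1.50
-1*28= -28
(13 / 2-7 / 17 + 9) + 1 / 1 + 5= 717 / 34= 21.09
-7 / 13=-0.54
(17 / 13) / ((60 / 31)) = 527 / 780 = 0.68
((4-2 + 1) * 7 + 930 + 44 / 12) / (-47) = -2864 / 141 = -20.31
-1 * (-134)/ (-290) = -67/ 145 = -0.46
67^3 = 300763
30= 30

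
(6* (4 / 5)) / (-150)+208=25996 / 125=207.97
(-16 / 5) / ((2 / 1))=-8 / 5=-1.60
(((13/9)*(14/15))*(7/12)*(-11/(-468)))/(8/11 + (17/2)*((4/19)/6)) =112651/6249960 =0.02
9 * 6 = 54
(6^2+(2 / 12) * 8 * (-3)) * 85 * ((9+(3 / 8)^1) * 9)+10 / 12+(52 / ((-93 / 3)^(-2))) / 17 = 23708917 / 102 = 232440.36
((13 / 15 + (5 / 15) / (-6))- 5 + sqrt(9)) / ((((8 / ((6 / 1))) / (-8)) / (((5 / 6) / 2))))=107 / 36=2.97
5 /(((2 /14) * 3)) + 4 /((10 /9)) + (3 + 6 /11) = 3104 /165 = 18.81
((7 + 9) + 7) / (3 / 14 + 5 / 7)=322 / 13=24.77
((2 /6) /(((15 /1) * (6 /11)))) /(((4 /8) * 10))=11 /1350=0.01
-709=-709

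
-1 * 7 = -7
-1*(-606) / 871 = 0.70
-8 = -8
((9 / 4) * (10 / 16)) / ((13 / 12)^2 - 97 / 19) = -7695 / 21514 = -0.36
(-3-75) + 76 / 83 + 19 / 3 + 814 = 743.25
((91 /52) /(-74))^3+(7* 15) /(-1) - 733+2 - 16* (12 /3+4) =-25000700247 /25934336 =-964.00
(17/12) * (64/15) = 272/45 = 6.04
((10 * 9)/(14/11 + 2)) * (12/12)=55/2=27.50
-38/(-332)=19/166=0.11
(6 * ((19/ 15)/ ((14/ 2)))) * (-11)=-418/ 35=-11.94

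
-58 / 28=-29 / 14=-2.07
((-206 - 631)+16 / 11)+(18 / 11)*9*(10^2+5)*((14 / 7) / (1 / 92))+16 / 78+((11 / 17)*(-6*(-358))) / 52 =2069186714 / 7293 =283722.30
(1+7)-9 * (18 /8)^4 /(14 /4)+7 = -50.90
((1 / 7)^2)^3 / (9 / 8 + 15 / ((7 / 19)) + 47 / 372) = 744 / 3673287499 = 0.00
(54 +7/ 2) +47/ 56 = 3267/ 56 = 58.34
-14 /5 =-2.80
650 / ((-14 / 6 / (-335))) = 653250 / 7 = 93321.43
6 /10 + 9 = 48 /5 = 9.60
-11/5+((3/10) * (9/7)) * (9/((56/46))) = 1277/1960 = 0.65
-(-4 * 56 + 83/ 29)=6413/ 29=221.14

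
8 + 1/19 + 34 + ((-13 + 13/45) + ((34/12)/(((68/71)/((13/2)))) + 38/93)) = 20771137/424080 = 48.98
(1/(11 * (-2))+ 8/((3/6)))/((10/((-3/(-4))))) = 1.20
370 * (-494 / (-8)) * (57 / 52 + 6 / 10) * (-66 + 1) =-20151495 / 8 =-2518936.88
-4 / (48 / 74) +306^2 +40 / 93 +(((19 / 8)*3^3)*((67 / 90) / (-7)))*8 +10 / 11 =3350510714 / 35805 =93576.62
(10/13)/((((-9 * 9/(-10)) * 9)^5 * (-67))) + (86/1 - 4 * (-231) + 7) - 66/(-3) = 186325091920561410881/179331176054439279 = 1039.00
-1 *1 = -1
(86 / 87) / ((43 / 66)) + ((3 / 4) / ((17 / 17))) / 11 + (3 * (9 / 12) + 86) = 57315 / 638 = 89.84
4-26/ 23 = 66/ 23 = 2.87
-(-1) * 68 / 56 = 17 / 14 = 1.21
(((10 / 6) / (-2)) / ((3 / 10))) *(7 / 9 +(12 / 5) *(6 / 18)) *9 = -355 / 9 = -39.44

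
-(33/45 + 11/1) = -176/15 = -11.73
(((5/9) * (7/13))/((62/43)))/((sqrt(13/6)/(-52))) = -3010 * sqrt(78)/3627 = -7.33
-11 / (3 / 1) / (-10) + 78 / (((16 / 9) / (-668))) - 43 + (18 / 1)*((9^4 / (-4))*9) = -8852149 / 30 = -295071.63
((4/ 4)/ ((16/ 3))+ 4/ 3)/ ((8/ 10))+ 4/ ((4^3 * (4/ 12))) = 401/ 192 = 2.09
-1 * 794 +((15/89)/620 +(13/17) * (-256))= -989.76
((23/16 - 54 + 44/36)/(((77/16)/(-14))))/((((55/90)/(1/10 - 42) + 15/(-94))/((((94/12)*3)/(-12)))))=6842746403/4074510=1679.40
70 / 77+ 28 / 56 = 31 / 22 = 1.41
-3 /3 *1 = -1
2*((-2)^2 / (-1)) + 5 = -3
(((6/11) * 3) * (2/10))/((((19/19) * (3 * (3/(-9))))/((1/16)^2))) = -9/7040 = -0.00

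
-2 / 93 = -0.02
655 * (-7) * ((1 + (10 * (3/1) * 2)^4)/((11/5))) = -297108022925/11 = -27009820265.91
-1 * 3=-3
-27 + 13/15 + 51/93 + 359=333.42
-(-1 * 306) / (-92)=-153 / 46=-3.33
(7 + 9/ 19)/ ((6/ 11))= 13.70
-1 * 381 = -381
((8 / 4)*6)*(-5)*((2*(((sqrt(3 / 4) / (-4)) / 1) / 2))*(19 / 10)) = 57*sqrt(3) / 4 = 24.68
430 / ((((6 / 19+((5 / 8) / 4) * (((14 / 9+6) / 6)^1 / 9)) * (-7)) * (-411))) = 10588320 / 23920337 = 0.44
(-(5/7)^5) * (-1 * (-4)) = -12500/16807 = -0.74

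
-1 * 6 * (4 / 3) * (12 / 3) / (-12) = 8 / 3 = 2.67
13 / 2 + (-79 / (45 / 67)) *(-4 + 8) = -41759 / 90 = -463.99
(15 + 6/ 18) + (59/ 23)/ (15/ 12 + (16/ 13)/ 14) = 579674/ 33603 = 17.25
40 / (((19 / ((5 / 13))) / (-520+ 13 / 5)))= -7960 / 19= -418.95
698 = 698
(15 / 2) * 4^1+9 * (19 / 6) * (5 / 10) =177 / 4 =44.25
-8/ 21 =-0.38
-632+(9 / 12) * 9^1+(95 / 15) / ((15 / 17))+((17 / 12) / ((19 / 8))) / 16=-4227359 / 6840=-618.03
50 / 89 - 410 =-36440 / 89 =-409.44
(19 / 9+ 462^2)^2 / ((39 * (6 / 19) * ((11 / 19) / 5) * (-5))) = -1332197805511225 / 208494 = -6389621790.13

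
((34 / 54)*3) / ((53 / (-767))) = -13039 / 477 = -27.34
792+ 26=818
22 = 22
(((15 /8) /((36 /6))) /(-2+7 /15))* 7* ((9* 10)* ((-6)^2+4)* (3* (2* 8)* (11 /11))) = -246521.74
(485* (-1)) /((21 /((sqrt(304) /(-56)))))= 7.19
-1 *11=-11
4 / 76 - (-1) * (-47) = -892 / 19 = -46.95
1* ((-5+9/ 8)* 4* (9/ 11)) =-279/ 22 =-12.68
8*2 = 16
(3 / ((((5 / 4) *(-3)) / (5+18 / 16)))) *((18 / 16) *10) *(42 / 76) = -30.46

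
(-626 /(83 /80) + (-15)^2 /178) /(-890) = 1779113 /2629772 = 0.68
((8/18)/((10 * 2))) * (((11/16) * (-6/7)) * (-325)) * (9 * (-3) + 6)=-715/8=-89.38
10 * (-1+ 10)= 90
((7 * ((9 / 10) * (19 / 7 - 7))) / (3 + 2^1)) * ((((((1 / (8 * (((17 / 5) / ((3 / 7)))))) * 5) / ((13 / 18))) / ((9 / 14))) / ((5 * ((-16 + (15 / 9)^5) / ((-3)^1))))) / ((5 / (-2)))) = 59049 / 843115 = 0.07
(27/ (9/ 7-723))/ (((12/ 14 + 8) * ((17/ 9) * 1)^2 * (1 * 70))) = -5103/ 301739120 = -0.00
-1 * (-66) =66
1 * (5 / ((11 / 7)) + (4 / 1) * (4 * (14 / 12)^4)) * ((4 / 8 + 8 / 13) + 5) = 775019 / 3861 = 200.73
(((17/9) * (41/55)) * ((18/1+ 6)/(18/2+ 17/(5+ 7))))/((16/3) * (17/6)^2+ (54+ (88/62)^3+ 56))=8970189264/430435616875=0.02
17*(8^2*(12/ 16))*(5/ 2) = 2040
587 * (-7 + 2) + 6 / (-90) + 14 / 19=-836284 / 285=-2934.33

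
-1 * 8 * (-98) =784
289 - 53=236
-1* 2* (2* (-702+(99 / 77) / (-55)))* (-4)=-4324464 / 385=-11232.37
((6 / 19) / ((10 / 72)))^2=46656 / 9025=5.17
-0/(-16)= 0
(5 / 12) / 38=5 / 456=0.01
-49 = -49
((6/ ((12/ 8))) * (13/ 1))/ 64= 13/ 16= 0.81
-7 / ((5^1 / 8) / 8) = -448 / 5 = -89.60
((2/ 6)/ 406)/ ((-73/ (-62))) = 31/ 44457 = 0.00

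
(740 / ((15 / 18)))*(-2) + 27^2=-1047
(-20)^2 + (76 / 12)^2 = 3961 / 9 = 440.11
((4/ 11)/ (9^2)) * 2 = 0.01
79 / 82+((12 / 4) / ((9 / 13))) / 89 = 22159 / 21894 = 1.01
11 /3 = 3.67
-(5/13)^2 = -25/169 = -0.15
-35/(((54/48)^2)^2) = -143360/6561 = -21.85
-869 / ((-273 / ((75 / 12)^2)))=543125 / 4368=124.34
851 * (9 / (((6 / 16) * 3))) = 6808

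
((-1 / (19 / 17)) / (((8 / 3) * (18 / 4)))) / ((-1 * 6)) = 17 / 1368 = 0.01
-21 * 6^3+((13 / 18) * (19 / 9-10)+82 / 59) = -43396261 / 9558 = -4540.31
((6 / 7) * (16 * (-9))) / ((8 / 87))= -9396 / 7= -1342.29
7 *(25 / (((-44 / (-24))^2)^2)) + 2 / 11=229462 / 14641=15.67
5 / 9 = 0.56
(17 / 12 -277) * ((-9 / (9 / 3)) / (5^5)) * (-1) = -3307 / 12500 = -0.26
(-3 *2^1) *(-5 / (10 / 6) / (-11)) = -18 / 11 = -1.64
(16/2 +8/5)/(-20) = -12/25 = -0.48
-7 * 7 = -49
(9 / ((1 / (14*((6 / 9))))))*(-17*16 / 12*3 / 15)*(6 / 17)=-672 / 5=-134.40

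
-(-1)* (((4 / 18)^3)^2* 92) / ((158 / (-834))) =-818432 / 13994613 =-0.06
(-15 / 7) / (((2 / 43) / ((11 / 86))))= -165 / 28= -5.89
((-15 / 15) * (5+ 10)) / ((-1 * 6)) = 5 / 2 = 2.50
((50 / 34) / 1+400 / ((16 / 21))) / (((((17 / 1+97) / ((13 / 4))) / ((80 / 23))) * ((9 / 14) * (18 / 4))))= 32578000 / 1805247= 18.05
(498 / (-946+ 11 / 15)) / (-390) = 249 / 184327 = 0.00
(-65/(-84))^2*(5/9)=0.33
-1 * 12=-12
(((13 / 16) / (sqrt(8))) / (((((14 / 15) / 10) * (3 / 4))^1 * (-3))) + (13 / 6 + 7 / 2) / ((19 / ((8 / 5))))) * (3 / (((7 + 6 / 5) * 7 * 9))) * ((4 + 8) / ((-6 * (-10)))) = 136 / 245385 - 325 * sqrt(2) / 289296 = -0.00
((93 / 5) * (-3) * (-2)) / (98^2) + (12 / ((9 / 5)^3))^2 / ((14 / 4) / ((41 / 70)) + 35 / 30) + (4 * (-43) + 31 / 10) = -1996319021933 / 11861979633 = -168.30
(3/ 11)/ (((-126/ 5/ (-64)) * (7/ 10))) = 0.99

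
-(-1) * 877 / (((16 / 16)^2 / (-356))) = -312212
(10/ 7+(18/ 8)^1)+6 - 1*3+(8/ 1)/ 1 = 14.68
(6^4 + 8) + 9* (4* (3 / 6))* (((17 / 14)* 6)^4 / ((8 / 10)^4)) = 125126.94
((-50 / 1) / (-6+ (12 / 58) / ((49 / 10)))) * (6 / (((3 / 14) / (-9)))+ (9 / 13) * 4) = -38367000 / 18343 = -2091.64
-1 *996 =-996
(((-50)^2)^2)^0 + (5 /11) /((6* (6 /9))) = 49 /44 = 1.11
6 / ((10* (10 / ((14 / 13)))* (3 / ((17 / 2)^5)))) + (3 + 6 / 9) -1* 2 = 29868997 / 31200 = 957.34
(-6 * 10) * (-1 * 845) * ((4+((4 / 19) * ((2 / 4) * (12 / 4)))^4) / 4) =6623701500 / 130321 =50826.05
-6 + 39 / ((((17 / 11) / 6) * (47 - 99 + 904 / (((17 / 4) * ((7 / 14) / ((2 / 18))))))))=-13755 / 362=-38.00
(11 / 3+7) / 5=32 / 15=2.13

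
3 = 3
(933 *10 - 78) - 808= 8444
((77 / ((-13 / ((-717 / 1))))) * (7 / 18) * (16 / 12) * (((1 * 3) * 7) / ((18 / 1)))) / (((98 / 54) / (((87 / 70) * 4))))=7037.63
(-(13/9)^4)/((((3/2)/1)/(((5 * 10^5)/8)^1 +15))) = -3570981830/19683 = -181424.67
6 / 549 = 2 / 183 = 0.01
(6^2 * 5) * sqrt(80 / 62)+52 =52+360 * sqrt(310) / 31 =256.47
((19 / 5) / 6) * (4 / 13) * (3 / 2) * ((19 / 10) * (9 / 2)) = 3249 / 1300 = 2.50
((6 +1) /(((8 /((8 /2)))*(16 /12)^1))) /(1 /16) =42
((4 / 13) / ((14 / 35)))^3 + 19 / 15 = 56743 / 32955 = 1.72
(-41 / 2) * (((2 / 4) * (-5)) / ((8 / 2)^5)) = 205 / 4096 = 0.05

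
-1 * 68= -68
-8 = -8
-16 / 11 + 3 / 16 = -223 / 176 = -1.27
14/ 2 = 7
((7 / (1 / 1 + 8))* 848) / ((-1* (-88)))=742 / 99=7.49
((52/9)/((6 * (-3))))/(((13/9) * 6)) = -1/27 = -0.04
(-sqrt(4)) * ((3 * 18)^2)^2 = -17006112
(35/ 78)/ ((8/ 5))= 175/ 624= 0.28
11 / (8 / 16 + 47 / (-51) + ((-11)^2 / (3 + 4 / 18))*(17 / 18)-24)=16269 / 16334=1.00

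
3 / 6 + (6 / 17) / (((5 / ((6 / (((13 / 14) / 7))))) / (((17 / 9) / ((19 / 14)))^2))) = 2823473 / 422370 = 6.68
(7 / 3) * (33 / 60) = 77 / 60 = 1.28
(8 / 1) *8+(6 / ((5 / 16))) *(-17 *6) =-1894.40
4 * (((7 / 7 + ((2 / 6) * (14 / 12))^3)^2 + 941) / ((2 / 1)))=1884.24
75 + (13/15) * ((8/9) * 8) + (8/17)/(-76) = 3538841/43605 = 81.16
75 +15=90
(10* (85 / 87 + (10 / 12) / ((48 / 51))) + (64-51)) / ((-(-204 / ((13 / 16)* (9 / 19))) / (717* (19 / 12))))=136773247 / 2019328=67.73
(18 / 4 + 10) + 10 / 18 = 271 / 18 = 15.06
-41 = -41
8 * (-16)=-128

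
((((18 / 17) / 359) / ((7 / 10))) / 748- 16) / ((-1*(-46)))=-127821187 / 367486042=-0.35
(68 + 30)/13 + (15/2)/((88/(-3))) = 16663/2288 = 7.28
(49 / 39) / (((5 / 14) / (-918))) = -209916 / 65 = -3229.48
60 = 60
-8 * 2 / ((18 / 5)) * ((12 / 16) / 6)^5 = -5 / 36864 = -0.00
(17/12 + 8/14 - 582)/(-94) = 48721/7896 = 6.17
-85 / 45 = -1.89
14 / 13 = 1.08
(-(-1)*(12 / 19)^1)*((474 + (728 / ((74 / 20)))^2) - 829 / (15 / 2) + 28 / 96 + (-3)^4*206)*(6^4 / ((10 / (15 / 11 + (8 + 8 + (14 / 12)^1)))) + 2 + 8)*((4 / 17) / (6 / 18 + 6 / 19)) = 428832668500788 / 13929575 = 30785768.30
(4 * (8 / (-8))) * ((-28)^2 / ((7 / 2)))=-896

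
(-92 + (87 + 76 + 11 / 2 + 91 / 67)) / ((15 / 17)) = 177361 / 2010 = 88.24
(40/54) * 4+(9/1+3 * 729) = 59372/27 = 2198.96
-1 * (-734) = 734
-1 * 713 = -713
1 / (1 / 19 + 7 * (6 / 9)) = 57 / 269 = 0.21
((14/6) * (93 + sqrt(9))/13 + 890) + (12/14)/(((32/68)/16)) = 85210/91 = 936.37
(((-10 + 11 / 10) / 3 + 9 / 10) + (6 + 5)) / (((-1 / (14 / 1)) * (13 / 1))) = -1876 / 195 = -9.62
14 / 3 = 4.67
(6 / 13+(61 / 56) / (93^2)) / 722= 0.00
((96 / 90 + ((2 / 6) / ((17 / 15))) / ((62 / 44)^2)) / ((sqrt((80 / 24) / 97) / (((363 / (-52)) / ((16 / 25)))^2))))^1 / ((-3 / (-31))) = 27240678575* sqrt(2910) / 182401024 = 8056.33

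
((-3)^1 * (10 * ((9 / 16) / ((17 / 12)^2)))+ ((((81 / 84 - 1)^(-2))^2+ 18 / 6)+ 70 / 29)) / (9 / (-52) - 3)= -89291051876 / 460955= -193708.83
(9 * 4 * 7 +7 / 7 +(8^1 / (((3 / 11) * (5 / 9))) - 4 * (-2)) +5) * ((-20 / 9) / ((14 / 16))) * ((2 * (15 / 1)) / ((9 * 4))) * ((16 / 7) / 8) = -255040 / 1323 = -192.77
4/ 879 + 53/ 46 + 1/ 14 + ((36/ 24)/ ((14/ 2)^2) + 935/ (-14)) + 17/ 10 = -632290819/ 9906330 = -63.83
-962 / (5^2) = -962 / 25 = -38.48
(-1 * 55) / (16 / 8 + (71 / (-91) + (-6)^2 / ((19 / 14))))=-95095 / 47973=-1.98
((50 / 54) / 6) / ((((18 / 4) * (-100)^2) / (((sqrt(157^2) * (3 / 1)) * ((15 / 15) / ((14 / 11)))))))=1727 / 1360800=0.00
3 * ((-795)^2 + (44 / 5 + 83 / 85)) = 161168868 / 85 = 1896104.33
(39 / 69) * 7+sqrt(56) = 91 / 23+2 * sqrt(14) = 11.44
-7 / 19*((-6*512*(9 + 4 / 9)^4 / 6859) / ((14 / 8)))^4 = -6333686143132.46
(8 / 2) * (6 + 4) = 40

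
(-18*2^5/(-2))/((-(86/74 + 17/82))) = -210.30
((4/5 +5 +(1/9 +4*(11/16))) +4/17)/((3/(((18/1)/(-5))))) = -27223/2550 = -10.68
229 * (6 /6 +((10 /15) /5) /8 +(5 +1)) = 96409 /60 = 1606.82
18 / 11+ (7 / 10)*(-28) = -988 / 55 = -17.96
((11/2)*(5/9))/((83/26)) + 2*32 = 48523/747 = 64.96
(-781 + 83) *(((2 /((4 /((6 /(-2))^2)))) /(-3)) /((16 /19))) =19893 /16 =1243.31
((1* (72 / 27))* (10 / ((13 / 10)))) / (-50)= -16 / 39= -0.41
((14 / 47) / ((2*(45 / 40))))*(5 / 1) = 280 / 423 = 0.66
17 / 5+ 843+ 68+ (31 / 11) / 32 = 1609499 / 1760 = 914.49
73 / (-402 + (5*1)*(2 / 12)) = -438 / 2407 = -0.18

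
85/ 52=1.63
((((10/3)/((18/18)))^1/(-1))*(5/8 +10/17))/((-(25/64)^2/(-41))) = -461824/425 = -1086.64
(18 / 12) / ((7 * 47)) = 0.00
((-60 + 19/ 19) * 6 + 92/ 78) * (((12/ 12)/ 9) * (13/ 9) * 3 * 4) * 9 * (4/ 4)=-55040/ 9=-6115.56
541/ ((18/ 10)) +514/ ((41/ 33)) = 263563/ 369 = 714.26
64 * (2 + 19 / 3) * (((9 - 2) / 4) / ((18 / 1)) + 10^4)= 144001400 / 27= 5333385.19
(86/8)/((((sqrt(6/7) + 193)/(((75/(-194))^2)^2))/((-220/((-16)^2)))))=-101095435546875/94547391037837312 + 74830078125 * sqrt(42)/94547391037837312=-0.00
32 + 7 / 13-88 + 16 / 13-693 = -9714 / 13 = -747.23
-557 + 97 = -460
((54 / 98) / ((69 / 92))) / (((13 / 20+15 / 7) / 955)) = 687600 / 2737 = 251.22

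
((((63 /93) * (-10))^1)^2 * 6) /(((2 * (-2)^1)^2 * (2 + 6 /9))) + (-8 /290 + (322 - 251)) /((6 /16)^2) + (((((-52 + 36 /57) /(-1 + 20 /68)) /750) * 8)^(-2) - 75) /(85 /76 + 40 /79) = 78473066242484975149 /168394791881119680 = 466.01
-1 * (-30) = 30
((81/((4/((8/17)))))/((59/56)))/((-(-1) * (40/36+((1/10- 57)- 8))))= -816480/5758223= -0.14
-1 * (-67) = 67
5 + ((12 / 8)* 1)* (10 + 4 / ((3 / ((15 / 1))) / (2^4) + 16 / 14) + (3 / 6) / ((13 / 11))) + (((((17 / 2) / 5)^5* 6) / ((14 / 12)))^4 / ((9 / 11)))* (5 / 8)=274123829639765395554591405542209 / 12621756875000000000000000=21718357.62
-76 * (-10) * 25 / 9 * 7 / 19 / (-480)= -175 / 108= -1.62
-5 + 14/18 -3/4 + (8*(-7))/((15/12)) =-8959/180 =-49.77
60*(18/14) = 540/7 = 77.14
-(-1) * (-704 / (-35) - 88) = -2376 / 35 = -67.89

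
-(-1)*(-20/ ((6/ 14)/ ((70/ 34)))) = -4900/ 51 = -96.08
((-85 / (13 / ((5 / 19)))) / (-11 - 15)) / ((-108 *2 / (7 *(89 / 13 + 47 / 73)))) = -5286575 / 329101812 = -0.02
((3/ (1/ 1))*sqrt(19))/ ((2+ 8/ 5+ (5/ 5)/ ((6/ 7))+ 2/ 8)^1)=180*sqrt(19)/ 301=2.61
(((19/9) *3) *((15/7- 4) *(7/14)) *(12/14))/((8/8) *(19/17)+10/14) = -4199/1526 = -2.75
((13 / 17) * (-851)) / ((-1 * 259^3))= 299 / 7982639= 0.00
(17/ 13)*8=136/ 13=10.46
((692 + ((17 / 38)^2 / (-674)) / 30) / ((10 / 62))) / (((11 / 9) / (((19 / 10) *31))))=206758.27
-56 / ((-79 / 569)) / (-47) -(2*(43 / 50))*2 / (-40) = -15772341 / 1856500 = -8.50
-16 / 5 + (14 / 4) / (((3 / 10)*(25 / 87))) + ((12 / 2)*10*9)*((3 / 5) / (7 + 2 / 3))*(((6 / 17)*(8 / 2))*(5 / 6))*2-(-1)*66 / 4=599549 / 3910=153.34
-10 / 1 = -10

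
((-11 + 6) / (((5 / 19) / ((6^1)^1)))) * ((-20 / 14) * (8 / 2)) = 4560 / 7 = 651.43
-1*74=-74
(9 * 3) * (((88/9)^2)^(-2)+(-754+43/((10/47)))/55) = -406188319869/1499238400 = -270.93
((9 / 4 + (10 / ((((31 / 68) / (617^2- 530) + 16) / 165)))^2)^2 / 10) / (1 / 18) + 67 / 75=7152700411873799979761092206177941065227638887 / 35120287621696998600404587828516609200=203662922.38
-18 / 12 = -3 / 2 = -1.50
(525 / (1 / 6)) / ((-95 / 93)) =-58590 / 19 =-3083.68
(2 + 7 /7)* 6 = 18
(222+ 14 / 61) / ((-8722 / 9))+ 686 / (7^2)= 3663292 / 266021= 13.77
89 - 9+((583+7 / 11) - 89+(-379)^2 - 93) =1585349 / 11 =144122.64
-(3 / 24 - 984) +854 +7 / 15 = 1838.34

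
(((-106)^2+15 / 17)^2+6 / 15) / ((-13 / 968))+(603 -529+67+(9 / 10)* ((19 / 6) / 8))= -5651774758159579 / 601120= -9402074058.69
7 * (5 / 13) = 35 / 13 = 2.69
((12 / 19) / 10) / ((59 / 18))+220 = 1233208 / 5605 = 220.02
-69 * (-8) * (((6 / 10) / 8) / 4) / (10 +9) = 207 / 380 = 0.54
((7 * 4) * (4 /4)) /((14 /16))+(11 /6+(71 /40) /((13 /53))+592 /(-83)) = 4394207 /129480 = 33.94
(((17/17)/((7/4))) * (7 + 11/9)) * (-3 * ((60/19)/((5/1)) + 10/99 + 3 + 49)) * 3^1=-4194320/1881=-2229.84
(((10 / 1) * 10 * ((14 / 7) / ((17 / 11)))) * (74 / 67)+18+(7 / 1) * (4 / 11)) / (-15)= -682738 / 62645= -10.90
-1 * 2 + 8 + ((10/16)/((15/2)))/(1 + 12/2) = 505/84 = 6.01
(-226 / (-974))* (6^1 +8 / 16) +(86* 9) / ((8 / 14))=660376 / 487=1356.01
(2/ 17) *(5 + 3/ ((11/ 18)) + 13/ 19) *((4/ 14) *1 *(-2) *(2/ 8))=-4428/ 24871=-0.18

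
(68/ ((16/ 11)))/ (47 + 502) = 187/ 2196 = 0.09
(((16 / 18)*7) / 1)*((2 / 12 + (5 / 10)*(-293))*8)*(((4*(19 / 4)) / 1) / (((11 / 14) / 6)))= -104629504 / 99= -1056863.68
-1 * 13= -13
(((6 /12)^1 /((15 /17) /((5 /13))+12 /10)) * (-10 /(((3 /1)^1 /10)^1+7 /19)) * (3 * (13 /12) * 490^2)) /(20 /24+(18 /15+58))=-630112437500 /22643973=-27826.94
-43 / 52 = -0.83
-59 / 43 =-1.37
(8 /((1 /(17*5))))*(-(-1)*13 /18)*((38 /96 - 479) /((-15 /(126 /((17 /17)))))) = 35539231 /18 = 1974401.72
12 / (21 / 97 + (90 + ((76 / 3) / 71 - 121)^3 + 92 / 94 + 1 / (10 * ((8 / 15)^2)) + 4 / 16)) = -67670536278528 / 9901571565454159481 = -0.00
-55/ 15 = -3.67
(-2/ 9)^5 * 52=-0.03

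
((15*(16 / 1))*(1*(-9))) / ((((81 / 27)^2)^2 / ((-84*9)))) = 20160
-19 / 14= -1.36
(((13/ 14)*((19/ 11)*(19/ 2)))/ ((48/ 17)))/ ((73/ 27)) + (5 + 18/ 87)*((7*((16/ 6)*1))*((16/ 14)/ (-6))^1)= -1550877439/ 93893184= -16.52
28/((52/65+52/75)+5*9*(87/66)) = 46200/100339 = 0.46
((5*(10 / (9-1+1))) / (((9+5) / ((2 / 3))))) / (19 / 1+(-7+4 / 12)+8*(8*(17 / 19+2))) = 950 / 709569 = 0.00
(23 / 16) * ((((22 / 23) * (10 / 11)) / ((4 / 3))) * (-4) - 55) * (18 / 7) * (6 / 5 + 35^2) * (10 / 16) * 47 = -3436272225 / 448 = -7670250.50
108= 108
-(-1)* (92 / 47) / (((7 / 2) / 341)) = 62744 / 329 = 190.71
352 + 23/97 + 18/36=68431/194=352.74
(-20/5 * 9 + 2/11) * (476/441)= -26792/693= -38.66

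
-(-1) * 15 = 15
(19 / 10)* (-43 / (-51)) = 817 / 510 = 1.60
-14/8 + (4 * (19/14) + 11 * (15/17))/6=1103/1428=0.77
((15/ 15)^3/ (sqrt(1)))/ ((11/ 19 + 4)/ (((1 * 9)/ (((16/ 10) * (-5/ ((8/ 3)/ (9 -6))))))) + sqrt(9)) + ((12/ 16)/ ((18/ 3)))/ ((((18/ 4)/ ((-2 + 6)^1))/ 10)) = 43/ 90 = 0.48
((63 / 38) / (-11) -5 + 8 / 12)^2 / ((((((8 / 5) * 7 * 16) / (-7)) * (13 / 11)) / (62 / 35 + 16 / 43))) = -51000042077 / 35800756992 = -1.42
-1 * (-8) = 8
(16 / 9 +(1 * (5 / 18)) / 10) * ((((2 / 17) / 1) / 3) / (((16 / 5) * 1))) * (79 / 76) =0.02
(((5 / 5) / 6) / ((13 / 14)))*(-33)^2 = 2541 / 13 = 195.46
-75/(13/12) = -900/13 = -69.23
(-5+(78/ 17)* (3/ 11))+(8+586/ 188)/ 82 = -5207893/ 1441396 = -3.61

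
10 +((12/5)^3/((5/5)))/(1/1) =2978/125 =23.82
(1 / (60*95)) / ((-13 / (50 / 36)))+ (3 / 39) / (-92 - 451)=-1549 / 9656712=-0.00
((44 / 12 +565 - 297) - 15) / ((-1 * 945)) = -22 / 81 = -0.27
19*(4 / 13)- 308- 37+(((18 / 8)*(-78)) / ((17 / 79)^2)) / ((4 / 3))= -95626657 / 30056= -3181.62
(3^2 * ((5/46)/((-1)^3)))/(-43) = 45/1978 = 0.02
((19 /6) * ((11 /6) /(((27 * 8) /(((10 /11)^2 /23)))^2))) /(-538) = -11875 /39765461183712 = -0.00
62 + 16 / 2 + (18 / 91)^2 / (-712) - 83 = -19162315 / 1474018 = -13.00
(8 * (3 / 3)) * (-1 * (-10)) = 80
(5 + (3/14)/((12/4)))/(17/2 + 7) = 71/217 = 0.33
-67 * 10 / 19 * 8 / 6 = -2680 / 57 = -47.02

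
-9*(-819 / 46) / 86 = 7371 / 3956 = 1.86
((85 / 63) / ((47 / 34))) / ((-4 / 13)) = -18785 / 5922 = -3.17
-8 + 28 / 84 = -23 / 3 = -7.67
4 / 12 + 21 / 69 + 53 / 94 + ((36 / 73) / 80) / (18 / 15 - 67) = 7963825 / 6628692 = 1.20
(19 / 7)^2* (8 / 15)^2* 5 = 23104 / 2205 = 10.48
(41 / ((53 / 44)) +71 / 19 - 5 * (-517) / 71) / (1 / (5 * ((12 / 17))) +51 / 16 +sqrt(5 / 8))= 1060348490880 / 47037089833 - 76375641600 * sqrt(10) / 47037089833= 17.41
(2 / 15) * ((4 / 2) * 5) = 4 / 3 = 1.33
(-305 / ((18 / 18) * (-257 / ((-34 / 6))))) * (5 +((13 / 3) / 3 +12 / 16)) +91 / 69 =-30045113 / 638388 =-47.06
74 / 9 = 8.22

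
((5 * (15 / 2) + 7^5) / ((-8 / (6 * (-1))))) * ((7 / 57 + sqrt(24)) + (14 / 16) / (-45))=23818123 / 18240 + 101067 * sqrt(6) / 4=63196.46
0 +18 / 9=2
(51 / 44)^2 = 2601 / 1936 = 1.34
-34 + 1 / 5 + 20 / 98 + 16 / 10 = -7839 / 245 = -32.00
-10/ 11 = -0.91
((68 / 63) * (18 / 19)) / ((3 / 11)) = 1496 / 399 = 3.75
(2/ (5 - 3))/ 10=1/ 10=0.10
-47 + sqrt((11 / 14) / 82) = -47 + sqrt(3157) / 574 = -46.90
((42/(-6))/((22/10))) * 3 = -9.55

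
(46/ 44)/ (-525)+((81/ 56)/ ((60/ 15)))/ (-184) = -134537/ 34003200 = -0.00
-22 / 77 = -2 / 7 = -0.29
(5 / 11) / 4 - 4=-171 / 44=-3.89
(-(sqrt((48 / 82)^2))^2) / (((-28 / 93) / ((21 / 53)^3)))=17717616 / 250262237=0.07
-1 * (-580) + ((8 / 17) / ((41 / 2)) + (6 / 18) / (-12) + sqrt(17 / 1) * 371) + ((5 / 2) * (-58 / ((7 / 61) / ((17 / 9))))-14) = -291.08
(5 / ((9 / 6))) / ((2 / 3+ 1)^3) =18 / 25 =0.72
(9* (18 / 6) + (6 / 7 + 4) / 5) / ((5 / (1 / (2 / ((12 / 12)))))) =2.80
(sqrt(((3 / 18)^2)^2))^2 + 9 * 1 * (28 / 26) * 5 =816493 / 16848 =48.46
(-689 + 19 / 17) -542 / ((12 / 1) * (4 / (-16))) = -25868 / 51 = -507.22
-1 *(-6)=6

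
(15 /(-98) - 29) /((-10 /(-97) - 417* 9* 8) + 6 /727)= 201472783 /207490951192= 0.00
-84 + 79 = -5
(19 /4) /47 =19 /188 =0.10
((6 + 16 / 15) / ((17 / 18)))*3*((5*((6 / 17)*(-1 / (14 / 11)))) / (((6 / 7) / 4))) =-41976 / 289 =-145.25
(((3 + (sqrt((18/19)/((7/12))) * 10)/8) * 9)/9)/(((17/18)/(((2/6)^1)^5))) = 5 * sqrt(798)/20349 + 2/153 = 0.02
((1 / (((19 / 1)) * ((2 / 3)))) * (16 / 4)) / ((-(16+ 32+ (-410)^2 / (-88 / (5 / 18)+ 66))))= 99 / 195077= 0.00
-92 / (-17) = 92 / 17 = 5.41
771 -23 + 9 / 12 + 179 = 3711 / 4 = 927.75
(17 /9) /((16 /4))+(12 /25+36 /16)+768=347041 /450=771.20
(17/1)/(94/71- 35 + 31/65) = -78455/153214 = -0.51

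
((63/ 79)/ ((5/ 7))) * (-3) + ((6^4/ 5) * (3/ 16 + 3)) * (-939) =-306443034/ 395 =-775805.15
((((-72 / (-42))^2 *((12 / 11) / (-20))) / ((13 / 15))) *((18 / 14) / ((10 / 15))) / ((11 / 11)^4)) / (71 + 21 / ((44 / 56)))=-17496 / 4793425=-0.00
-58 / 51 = -1.14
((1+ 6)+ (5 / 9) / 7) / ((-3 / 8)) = -18.88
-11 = -11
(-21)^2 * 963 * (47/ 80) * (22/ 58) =219561111/ 2320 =94638.41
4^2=16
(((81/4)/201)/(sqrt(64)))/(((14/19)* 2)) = 0.01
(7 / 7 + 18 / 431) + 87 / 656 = 1.17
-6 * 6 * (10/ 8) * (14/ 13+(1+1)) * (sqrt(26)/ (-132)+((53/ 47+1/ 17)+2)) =-4582800/ 10387+150 * sqrt(26)/ 143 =-435.86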